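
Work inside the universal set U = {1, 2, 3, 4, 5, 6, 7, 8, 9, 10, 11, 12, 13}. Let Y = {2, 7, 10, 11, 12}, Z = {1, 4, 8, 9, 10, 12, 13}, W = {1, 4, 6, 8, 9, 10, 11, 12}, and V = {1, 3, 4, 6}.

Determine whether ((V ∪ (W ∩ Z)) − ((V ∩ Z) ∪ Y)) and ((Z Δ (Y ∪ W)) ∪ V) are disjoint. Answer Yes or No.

W ∩ Z = {1, 4, 8, 9, 10, 12}
V ∪ (W ∩ Z) = {1, 3, 4, 6, 8, 9, 10, 12}
V ∩ Z = {1, 4}
(V ∩ Z) ∪ Y = {1, 2, 4, 7, 10, 11, 12}
(V ∪ (W ∩ Z)) − ((V ∩ Z) ∪ Y) = {3, 6, 8, 9}
Y ∪ W = {1, 2, 4, 6, 7, 8, 9, 10, 11, 12}
Z Δ (Y ∪ W) = {2, 6, 7, 11, 13}
(Z Δ (Y ∪ W)) ∪ V = {1, 2, 3, 4, 6, 7, 11, 13}
3 lies in both, so they are not disjoint.

No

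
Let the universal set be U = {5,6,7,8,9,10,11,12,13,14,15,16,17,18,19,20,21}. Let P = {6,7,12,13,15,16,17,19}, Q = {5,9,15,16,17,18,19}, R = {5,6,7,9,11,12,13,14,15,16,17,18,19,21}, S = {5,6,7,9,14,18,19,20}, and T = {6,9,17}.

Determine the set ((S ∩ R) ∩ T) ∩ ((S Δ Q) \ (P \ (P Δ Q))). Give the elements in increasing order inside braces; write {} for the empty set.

S ∩ R = {5,6,7,9,14,18,19}
(S ∩ R) ∩ T = {6,9}
S Δ Q = {6,7,14,15,16,17,20}
P Δ Q = {5,6,7,9,12,13,18}
P \ (P Δ Q) = {15,16,17,19}
(S Δ Q) \ (P \ (P Δ Q)) = {6,7,14,20}
((S ∩ R) ∩ T) ∩ ((S Δ Q) \ (P \ (P Δ Q))) = {6}

{6}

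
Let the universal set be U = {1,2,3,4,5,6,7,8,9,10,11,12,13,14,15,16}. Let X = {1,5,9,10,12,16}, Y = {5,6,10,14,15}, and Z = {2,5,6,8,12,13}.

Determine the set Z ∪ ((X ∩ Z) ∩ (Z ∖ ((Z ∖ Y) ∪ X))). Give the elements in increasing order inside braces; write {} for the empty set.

X ∩ Z = {5,12}
Z ∖ Y = {2,8,12,13}
(Z ∖ Y) ∪ X = {1,2,5,8,9,10,12,13,16}
Z ∖ ((Z ∖ Y) ∪ X) = {6}
(X ∩ Z) ∩ (Z ∖ ((Z ∖ Y) ∪ X)) = {}
Z ∪ ((X ∩ Z) ∩ (Z ∖ ((Z ∖ Y) ∪ X))) = {2,5,6,8,12,13}

{2,5,6,8,12,13}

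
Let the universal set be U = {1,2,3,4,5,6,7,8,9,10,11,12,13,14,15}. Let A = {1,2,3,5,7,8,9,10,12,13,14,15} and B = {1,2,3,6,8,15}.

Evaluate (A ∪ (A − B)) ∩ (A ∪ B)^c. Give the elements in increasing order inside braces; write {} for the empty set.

{}

A − B = {5,7,9,10,12,13,14}
A ∪ (A − B) = {1,2,3,5,7,8,9,10,12,13,14,15}
A ∪ B = {1,2,3,5,6,7,8,9,10,12,13,14,15}
(A ∪ B)^c = {4,11}
(A ∪ (A − B)) ∩ (A ∪ B)^c = {}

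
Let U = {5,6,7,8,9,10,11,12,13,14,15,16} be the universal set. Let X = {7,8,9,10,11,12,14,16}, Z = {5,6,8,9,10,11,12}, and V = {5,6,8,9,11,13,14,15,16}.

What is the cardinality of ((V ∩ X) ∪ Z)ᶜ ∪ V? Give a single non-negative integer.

10

V ∩ X = {8,9,11,14,16}
(V ∩ X) ∪ Z = {5,6,8,9,10,11,12,14,16}
((V ∩ X) ∪ Z)ᶜ = {7,13,15}
((V ∩ X) ∪ Z)ᶜ ∪ V = {5,6,7,8,9,11,13,14,15,16}
|((V ∩ X) ∪ Z)ᶜ ∪ V| = 10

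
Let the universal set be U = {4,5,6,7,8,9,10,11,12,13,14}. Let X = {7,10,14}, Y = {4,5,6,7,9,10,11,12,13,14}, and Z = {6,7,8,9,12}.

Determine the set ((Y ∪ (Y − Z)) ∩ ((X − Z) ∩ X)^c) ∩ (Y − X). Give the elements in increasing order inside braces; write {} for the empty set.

{4,5,6,9,11,12,13}

Y − Z = {4,5,10,11,13,14}
Y ∪ (Y − Z) = {4,5,6,7,9,10,11,12,13,14}
X − Z = {10,14}
(X − Z) ∩ X = {10,14}
((X − Z) ∩ X)^c = {4,5,6,7,8,9,11,12,13}
(Y ∪ (Y − Z)) ∩ ((X − Z) ∩ X)^c = {4,5,6,7,9,11,12,13}
Y − X = {4,5,6,9,11,12,13}
((Y ∪ (Y − Z)) ∩ ((X − Z) ∩ X)^c) ∩ (Y − X) = {4,5,6,9,11,12,13}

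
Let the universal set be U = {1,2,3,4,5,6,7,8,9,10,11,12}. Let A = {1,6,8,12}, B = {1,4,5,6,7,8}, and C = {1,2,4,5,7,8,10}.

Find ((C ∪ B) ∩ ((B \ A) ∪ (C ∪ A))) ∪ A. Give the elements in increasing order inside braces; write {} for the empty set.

C ∪ B = {1,2,4,5,6,7,8,10}
B \ A = {4,5,7}
C ∪ A = {1,2,4,5,6,7,8,10,12}
(B \ A) ∪ (C ∪ A) = {1,2,4,5,6,7,8,10,12}
(C ∪ B) ∩ ((B \ A) ∪ (C ∪ A)) = {1,2,4,5,6,7,8,10}
((C ∪ B) ∩ ((B \ A) ∪ (C ∪ A))) ∪ A = {1,2,4,5,6,7,8,10,12}

{1,2,4,5,6,7,8,10,12}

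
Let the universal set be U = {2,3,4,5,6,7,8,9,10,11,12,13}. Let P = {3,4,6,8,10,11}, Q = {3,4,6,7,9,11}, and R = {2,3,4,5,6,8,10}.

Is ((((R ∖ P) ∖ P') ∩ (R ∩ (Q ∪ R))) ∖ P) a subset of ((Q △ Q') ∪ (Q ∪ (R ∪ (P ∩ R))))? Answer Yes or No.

R ∖ P = {2,5}
P' = {2,5,7,9,12,13}
(R ∖ P) ∖ P' = {}
Q ∪ R = {2,3,4,5,6,7,8,9,10,11}
R ∩ (Q ∪ R) = {2,3,4,5,6,8,10}
((R ∖ P) ∖ P') ∩ (R ∩ (Q ∪ R)) = {}
(((R ∖ P) ∖ P') ∩ (R ∩ (Q ∪ R))) ∖ P = {}
Q' = {2,5,8,10,12,13}
Q △ Q' = {2,3,4,5,6,7,8,9,10,11,12,13}
P ∩ R = {3,4,6,8,10}
R ∪ (P ∩ R) = {2,3,4,5,6,8,10}
Q ∪ (R ∪ (P ∩ R)) = {2,3,4,5,6,7,8,9,10,11}
(Q △ Q') ∪ (Q ∪ (R ∪ (P ∩ R))) = {2,3,4,5,6,7,8,9,10,11,12,13}
Every element of {} is in {2,3,4,5,6,7,8,9,10,11,12,13}, so (((R ∖ P) ∖ P') ∩ (R ∩ (Q ∪ R))) ∖ P ⊆ (Q △ Q') ∪ (Q ∪ (R ∪ (P ∩ R))).

Yes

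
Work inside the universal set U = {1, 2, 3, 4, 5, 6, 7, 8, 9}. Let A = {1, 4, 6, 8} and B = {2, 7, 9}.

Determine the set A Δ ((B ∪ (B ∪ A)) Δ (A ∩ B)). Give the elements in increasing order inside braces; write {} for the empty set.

B ∪ A = {1, 2, 4, 6, 7, 8, 9}
B ∪ (B ∪ A) = {1, 2, 4, 6, 7, 8, 9}
A ∩ B = {}
(B ∪ (B ∪ A)) Δ (A ∩ B) = {1, 2, 4, 6, 7, 8, 9}
A Δ ((B ∪ (B ∪ A)) Δ (A ∩ B)) = {2, 7, 9}

{2, 7, 9}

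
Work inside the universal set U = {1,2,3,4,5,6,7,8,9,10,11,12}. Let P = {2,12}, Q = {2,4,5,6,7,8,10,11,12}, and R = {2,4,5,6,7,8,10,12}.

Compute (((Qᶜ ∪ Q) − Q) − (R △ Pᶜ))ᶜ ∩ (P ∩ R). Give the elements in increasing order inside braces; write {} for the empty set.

Qᶜ = {1,3,9}
Qᶜ ∪ Q = {1,2,3,4,5,6,7,8,9,10,11,12}
(Qᶜ ∪ Q) − Q = {1,3,9}
Pᶜ = {1,3,4,5,6,7,8,9,10,11}
R △ Pᶜ = {1,2,3,9,11,12}
((Qᶜ ∪ Q) − Q) − (R △ Pᶜ) = {}
(((Qᶜ ∪ Q) − Q) − (R △ Pᶜ))ᶜ = {1,2,3,4,5,6,7,8,9,10,11,12}
P ∩ R = {2,12}
(((Qᶜ ∪ Q) − Q) − (R △ Pᶜ))ᶜ ∩ (P ∩ R) = {2,12}

{2,12}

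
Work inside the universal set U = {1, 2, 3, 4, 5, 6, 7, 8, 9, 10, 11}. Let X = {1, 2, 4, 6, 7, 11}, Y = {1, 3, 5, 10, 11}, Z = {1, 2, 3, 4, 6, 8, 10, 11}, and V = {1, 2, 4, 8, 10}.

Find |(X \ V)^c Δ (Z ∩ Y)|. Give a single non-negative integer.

6

X \ V = {6, 7, 11}
(X \ V)^c = {1, 2, 3, 4, 5, 8, 9, 10}
Z ∩ Y = {1, 3, 10, 11}
(X \ V)^c Δ (Z ∩ Y) = {2, 4, 5, 8, 9, 11}
|(X \ V)^c Δ (Z ∩ Y)| = 6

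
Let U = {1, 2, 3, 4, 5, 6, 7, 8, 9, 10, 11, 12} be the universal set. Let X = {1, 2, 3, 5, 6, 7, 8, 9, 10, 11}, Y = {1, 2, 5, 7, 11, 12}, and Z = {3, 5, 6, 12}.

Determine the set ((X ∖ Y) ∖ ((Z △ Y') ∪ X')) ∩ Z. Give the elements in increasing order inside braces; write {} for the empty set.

X ∖ Y = {3, 6, 8, 9, 10}
Y' = {3, 4, 6, 8, 9, 10}
Z △ Y' = {4, 5, 8, 9, 10, 12}
X' = {4, 12}
(Z △ Y') ∪ X' = {4, 5, 8, 9, 10, 12}
(X ∖ Y) ∖ ((Z △ Y') ∪ X') = {3, 6}
((X ∖ Y) ∖ ((Z △ Y') ∪ X')) ∩ Z = {3, 6}

{3, 6}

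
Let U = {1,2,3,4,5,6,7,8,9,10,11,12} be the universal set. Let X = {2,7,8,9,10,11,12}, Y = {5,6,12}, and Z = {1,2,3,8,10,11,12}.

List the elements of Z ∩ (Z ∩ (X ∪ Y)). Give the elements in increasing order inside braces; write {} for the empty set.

{2,8,10,11,12}

X ∪ Y = {2,5,6,7,8,9,10,11,12}
Z ∩ (X ∪ Y) = {2,8,10,11,12}
Z ∩ (Z ∩ (X ∪ Y)) = {2,8,10,11,12}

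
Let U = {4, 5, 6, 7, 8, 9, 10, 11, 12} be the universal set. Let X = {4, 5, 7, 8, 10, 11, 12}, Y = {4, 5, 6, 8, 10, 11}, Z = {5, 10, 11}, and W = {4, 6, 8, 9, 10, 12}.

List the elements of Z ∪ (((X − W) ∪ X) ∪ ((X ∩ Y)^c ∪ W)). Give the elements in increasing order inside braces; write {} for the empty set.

{4, 5, 6, 7, 8, 9, 10, 11, 12}

X − W = {5, 7, 11}
(X − W) ∪ X = {4, 5, 7, 8, 10, 11, 12}
X ∩ Y = {4, 5, 8, 10, 11}
(X ∩ Y)^c = {6, 7, 9, 12}
(X ∩ Y)^c ∪ W = {4, 6, 7, 8, 9, 10, 12}
((X − W) ∪ X) ∪ ((X ∩ Y)^c ∪ W) = {4, 5, 6, 7, 8, 9, 10, 11, 12}
Z ∪ (((X − W) ∪ X) ∪ ((X ∩ Y)^c ∪ W)) = {4, 5, 6, 7, 8, 9, 10, 11, 12}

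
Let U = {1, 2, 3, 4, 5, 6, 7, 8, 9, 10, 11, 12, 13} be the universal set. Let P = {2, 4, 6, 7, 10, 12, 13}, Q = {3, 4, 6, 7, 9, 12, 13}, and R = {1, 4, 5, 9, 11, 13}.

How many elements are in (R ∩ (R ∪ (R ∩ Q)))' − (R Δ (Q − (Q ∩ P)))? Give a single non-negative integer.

6

R ∩ Q = {4, 9, 13}
R ∪ (R ∩ Q) = {1, 4, 5, 9, 11, 13}
R ∩ (R ∪ (R ∩ Q)) = {1, 4, 5, 9, 11, 13}
(R ∩ (R ∪ (R ∩ Q)))' = {2, 3, 6, 7, 8, 10, 12}
Q ∩ P = {4, 6, 7, 12, 13}
Q − (Q ∩ P) = {3, 9}
R Δ (Q − (Q ∩ P)) = {1, 3, 4, 5, 11, 13}
(R ∩ (R ∪ (R ∩ Q)))' − (R Δ (Q − (Q ∩ P))) = {2, 6, 7, 8, 10, 12}
|(R ∩ (R ∪ (R ∩ Q)))' − (R Δ (Q − (Q ∩ P)))| = 6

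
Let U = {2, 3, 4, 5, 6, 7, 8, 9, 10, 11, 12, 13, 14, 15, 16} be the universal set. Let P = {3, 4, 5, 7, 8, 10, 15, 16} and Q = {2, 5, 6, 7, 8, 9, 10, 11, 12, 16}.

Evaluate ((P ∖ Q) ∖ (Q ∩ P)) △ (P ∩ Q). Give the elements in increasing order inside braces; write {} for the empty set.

{3, 4, 5, 7, 8, 10, 15, 16}

P ∖ Q = {3, 4, 15}
Q ∩ P = {5, 7, 8, 10, 16}
(P ∖ Q) ∖ (Q ∩ P) = {3, 4, 15}
P ∩ Q = {5, 7, 8, 10, 16}
((P ∖ Q) ∖ (Q ∩ P)) △ (P ∩ Q) = {3, 4, 5, 7, 8, 10, 15, 16}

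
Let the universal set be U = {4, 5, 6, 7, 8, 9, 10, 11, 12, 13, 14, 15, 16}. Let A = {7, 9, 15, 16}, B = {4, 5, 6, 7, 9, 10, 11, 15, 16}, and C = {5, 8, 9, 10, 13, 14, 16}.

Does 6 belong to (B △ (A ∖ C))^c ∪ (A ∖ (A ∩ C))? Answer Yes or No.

6 ∉ A and 6 ∉ C, so 6 ∉ A ∖ C
6 ∈ B and 6 ∉ (A ∖ C), so 6 ∈ B △ (A ∖ C)
6 ∉ (B △ (A ∖ C))^c since 6 ∈ (B △ (A ∖ C))
6 ∉ A and 6 ∉ C, so 6 ∉ A ∩ C
6 ∉ A and 6 ∉ (A ∩ C), so 6 ∉ A ∖ (A ∩ C)
6 ∉ (B △ (A ∖ C))^c and 6 ∉ (A ∖ (A ∩ C)), so 6 ∉ (B △ (A ∖ C))^c ∪ (A ∖ (A ∩ C))

No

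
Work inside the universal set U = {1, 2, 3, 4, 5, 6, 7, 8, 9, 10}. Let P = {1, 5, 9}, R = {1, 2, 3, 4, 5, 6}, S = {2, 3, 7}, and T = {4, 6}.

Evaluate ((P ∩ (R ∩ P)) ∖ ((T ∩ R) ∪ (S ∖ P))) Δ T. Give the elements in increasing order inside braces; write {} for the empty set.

{1, 4, 5, 6}

R ∩ P = {1, 5}
P ∩ (R ∩ P) = {1, 5}
T ∩ R = {4, 6}
S ∖ P = {2, 3, 7}
(T ∩ R) ∪ (S ∖ P) = {2, 3, 4, 6, 7}
(P ∩ (R ∩ P)) ∖ ((T ∩ R) ∪ (S ∖ P)) = {1, 5}
((P ∩ (R ∩ P)) ∖ ((T ∩ R) ∪ (S ∖ P))) Δ T = {1, 4, 5, 6}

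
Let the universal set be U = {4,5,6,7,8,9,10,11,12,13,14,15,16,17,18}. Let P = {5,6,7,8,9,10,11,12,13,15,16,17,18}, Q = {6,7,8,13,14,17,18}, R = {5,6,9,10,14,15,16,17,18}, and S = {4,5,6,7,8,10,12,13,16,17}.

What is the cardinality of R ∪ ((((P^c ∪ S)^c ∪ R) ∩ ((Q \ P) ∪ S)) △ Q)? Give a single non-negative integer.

12

P^c = {4,14}
P^c ∪ S = {4,5,6,7,8,10,12,13,14,16,17}
(P^c ∪ S)^c = {9,11,15,18}
(P^c ∪ S)^c ∪ R = {5,6,9,10,11,14,15,16,17,18}
Q \ P = {14}
(Q \ P) ∪ S = {4,5,6,7,8,10,12,13,14,16,17}
((P^c ∪ S)^c ∪ R) ∩ ((Q \ P) ∪ S) = {5,6,10,14,16,17}
(((P^c ∪ S)^c ∪ R) ∩ ((Q \ P) ∪ S)) △ Q = {5,7,8,10,13,16,18}
R ∪ ((((P^c ∪ S)^c ∪ R) ∩ ((Q \ P) ∪ S)) △ Q) = {5,6,7,8,9,10,13,14,15,16,17,18}
|R ∪ ((((P^c ∪ S)^c ∪ R) ∩ ((Q \ P) ∪ S)) △ Q)| = 12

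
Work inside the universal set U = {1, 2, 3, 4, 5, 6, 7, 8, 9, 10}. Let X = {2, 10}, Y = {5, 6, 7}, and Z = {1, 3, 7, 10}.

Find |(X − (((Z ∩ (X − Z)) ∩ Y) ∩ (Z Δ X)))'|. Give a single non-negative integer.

8

X − Z = {2}
Z ∩ (X − Z) = {}
(Z ∩ (X − Z)) ∩ Y = {}
Z Δ X = {1, 2, 3, 7}
((Z ∩ (X − Z)) ∩ Y) ∩ (Z Δ X) = {}
X − (((Z ∩ (X − Z)) ∩ Y) ∩ (Z Δ X)) = {2, 10}
(X − (((Z ∩ (X − Z)) ∩ Y) ∩ (Z Δ X)))' = {1, 3, 4, 5, 6, 7, 8, 9}
|(X − (((Z ∩ (X − Z)) ∩ Y) ∩ (Z Δ X)))'| = 8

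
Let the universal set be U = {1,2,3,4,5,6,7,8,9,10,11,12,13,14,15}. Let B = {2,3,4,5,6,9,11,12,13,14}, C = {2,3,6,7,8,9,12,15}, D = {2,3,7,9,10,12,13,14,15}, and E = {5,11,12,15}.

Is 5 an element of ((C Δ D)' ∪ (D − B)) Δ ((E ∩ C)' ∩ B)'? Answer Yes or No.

Yes

5 ∉ C and 5 ∉ D, so 5 ∉ C Δ D
5 ∈ (C Δ D)' since 5 ∉ (C Δ D)
5 ∉ D and 5 ∈ B, so 5 ∉ D − B
5 ∈ (C Δ D)' and 5 ∉ (D − B), so 5 ∈ (C Δ D)' ∪ (D − B)
5 ∈ E and 5 ∉ C, so 5 ∉ E ∩ C
5 ∈ (E ∩ C)' since 5 ∉ (E ∩ C)
5 ∈ (E ∩ C)' and 5 ∈ B, so 5 ∈ (E ∩ C)' ∩ B
5 ∉ ((E ∩ C)' ∩ B)' since 5 ∈ ((E ∩ C)' ∩ B)
5 ∈ ((C Δ D)' ∪ (D − B)) and 5 ∉ ((E ∩ C)' ∩ B)', so 5 ∈ ((C Δ D)' ∪ (D − B)) Δ ((E ∩ C)' ∩ B)'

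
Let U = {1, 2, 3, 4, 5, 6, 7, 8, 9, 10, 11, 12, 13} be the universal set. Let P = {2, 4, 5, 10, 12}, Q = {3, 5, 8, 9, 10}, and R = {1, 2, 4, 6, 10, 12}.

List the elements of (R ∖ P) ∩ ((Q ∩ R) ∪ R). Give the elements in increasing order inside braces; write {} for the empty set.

R ∖ P = {1, 6}
Q ∩ R = {10}
(Q ∩ R) ∪ R = {1, 2, 4, 6, 10, 12}
(R ∖ P) ∩ ((Q ∩ R) ∪ R) = {1, 6}

{1, 6}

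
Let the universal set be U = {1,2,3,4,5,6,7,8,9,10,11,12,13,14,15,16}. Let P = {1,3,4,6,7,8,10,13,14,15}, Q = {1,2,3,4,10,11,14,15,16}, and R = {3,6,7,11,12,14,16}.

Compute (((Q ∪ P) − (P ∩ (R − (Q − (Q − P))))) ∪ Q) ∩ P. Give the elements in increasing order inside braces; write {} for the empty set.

Q ∪ P = {1,2,3,4,6,7,8,10,11,13,14,15,16}
Q − P = {2,11,16}
Q − (Q − P) = {1,3,4,10,14,15}
R − (Q − (Q − P)) = {6,7,11,12,16}
P ∩ (R − (Q − (Q − P))) = {6,7}
(Q ∪ P) − (P ∩ (R − (Q − (Q − P)))) = {1,2,3,4,8,10,11,13,14,15,16}
((Q ∪ P) − (P ∩ (R − (Q − (Q − P))))) ∪ Q = {1,2,3,4,8,10,11,13,14,15,16}
(((Q ∪ P) − (P ∩ (R − (Q − (Q − P))))) ∪ Q) ∩ P = {1,3,4,8,10,13,14,15}

{1,3,4,8,10,13,14,15}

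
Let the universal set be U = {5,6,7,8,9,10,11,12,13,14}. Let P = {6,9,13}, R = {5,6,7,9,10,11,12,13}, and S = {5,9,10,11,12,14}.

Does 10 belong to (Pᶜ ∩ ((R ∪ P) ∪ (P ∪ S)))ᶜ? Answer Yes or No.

10 ∉ P, so 10 ∈ Pᶜ
10 ∈ R and 10 ∉ P, so 10 ∈ R ∪ P
10 ∉ P and 10 ∈ S, so 10 ∈ P ∪ S
10 ∈ (R ∪ P) and 10 ∈ (P ∪ S), so 10 ∈ (R ∪ P) ∪ (P ∪ S)
10 ∈ Pᶜ and 10 ∈ ((R ∪ P) ∪ (P ∪ S)), so 10 ∈ Pᶜ ∩ ((R ∪ P) ∪ (P ∪ S))
10 ∉ (Pᶜ ∩ ((R ∪ P) ∪ (P ∪ S)))ᶜ since 10 ∈ (Pᶜ ∩ ((R ∪ P) ∪ (P ∪ S)))

No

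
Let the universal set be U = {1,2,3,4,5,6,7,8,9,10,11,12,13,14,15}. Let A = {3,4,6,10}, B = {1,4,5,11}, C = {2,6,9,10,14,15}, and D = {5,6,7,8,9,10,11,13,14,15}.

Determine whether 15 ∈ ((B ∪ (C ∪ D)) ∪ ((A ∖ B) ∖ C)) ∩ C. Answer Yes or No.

Yes

15 ∈ C and 15 ∈ D, so 15 ∈ C ∪ D
15 ∉ B and 15 ∈ (C ∪ D), so 15 ∈ B ∪ (C ∪ D)
15 ∉ A and 15 ∉ B, so 15 ∉ A ∖ B
15 ∉ (A ∖ B) and 15 ∈ C, so 15 ∉ (A ∖ B) ∖ C
15 ∈ (B ∪ (C ∪ D)) and 15 ∉ ((A ∖ B) ∖ C), so 15 ∈ (B ∪ (C ∪ D)) ∪ ((A ∖ B) ∖ C)
15 ∈ ((B ∪ (C ∪ D)) ∪ ((A ∖ B) ∖ C)) and 15 ∈ C, so 15 ∈ ((B ∪ (C ∪ D)) ∪ ((A ∖ B) ∖ C)) ∩ C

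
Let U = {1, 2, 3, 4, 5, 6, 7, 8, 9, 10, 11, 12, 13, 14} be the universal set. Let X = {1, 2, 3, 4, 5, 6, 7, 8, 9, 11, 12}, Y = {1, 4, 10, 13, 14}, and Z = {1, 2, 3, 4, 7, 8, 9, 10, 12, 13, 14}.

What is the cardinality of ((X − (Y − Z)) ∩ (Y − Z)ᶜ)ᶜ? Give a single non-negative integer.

3

Y − Z = {}
X − (Y − Z) = {1, 2, 3, 4, 5, 6, 7, 8, 9, 11, 12}
(Y − Z)ᶜ = {1, 2, 3, 4, 5, 6, 7, 8, 9, 10, 11, 12, 13, 14}
(X − (Y − Z)) ∩ (Y − Z)ᶜ = {1, 2, 3, 4, 5, 6, 7, 8, 9, 11, 12}
((X − (Y − Z)) ∩ (Y − Z)ᶜ)ᶜ = {10, 13, 14}
|((X − (Y − Z)) ∩ (Y − Z)ᶜ)ᶜ| = 3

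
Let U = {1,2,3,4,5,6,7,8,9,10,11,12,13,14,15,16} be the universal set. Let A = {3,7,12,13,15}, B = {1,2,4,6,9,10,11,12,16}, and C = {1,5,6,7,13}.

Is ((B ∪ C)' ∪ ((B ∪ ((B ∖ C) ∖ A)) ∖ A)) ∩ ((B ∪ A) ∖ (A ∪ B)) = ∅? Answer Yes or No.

Yes

B ∪ C = {1,2,4,5,6,7,9,10,11,12,13,16}
(B ∪ C)' = {3,8,14,15}
B ∖ C = {2,4,9,10,11,12,16}
(B ∖ C) ∖ A = {2,4,9,10,11,16}
B ∪ ((B ∖ C) ∖ A) = {1,2,4,6,9,10,11,12,16}
(B ∪ ((B ∖ C) ∖ A)) ∖ A = {1,2,4,6,9,10,11,16}
(B ∪ C)' ∪ ((B ∪ ((B ∖ C) ∖ A)) ∖ A) = {1,2,3,4,6,8,9,10,11,14,15,16}
B ∪ A = {1,2,3,4,6,7,9,10,11,12,13,15,16}
A ∪ B = {1,2,3,4,6,7,9,10,11,12,13,15,16}
(B ∪ A) ∖ (A ∪ B) = {}
{1,2,3,4,6,8,9,10,11,14,15,16} and {} share no elements.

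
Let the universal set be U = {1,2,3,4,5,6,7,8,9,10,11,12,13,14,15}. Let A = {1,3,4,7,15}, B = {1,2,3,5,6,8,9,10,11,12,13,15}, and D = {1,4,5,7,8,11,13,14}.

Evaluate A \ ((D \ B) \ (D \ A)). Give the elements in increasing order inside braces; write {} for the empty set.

D \ B = {4,7,14}
D \ A = {5,8,11,13,14}
(D \ B) \ (D \ A) = {4,7}
A \ ((D \ B) \ (D \ A)) = {1,3,15}

{1,3,15}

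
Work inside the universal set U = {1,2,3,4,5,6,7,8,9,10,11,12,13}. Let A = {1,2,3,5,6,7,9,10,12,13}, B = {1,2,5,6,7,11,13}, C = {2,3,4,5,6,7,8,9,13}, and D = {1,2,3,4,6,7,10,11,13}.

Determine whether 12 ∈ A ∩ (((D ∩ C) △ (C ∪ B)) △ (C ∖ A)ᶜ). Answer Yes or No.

Yes

12 ∉ D and 12 ∉ C, so 12 ∉ D ∩ C
12 ∉ C and 12 ∉ B, so 12 ∉ C ∪ B
12 ∉ (D ∩ C) and 12 ∉ (C ∪ B), so 12 ∉ (D ∩ C) △ (C ∪ B)
12 ∉ C and 12 ∈ A, so 12 ∉ C ∖ A
12 ∈ (C ∖ A)ᶜ since 12 ∉ (C ∖ A)
12 ∉ ((D ∩ C) △ (C ∪ B)) and 12 ∈ (C ∖ A)ᶜ, so 12 ∈ ((D ∩ C) △ (C ∪ B)) △ (C ∖ A)ᶜ
12 ∈ A and 12 ∈ (((D ∩ C) △ (C ∪ B)) △ (C ∖ A)ᶜ), so 12 ∈ A ∩ (((D ∩ C) △ (C ∪ B)) △ (C ∖ A)ᶜ)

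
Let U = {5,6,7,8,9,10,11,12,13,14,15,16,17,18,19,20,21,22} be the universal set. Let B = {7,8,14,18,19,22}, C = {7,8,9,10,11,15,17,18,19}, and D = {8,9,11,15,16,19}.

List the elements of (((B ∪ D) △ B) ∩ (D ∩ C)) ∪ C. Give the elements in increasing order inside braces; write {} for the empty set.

B ∪ D = {7,8,9,11,14,15,16,18,19,22}
(B ∪ D) △ B = {9,11,15,16}
D ∩ C = {8,9,11,15,19}
((B ∪ D) △ B) ∩ (D ∩ C) = {9,11,15}
(((B ∪ D) △ B) ∩ (D ∩ C)) ∪ C = {7,8,9,10,11,15,17,18,19}

{7,8,9,10,11,15,17,18,19}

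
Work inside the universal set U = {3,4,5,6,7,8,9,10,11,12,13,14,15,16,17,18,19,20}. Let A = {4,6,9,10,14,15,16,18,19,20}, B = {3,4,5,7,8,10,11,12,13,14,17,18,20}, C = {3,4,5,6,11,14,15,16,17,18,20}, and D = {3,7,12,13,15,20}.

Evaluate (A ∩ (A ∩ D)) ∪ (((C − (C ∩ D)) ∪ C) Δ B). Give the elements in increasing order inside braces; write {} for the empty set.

{6,7,8,10,12,13,15,16,20}

A ∩ D = {15,20}
A ∩ (A ∩ D) = {15,20}
C ∩ D = {3,15,20}
C − (C ∩ D) = {4,5,6,11,14,16,17,18}
(C − (C ∩ D)) ∪ C = {3,4,5,6,11,14,15,16,17,18,20}
((C − (C ∩ D)) ∪ C) Δ B = {6,7,8,10,12,13,15,16}
(A ∩ (A ∩ D)) ∪ (((C − (C ∩ D)) ∪ C) Δ B) = {6,7,8,10,12,13,15,16,20}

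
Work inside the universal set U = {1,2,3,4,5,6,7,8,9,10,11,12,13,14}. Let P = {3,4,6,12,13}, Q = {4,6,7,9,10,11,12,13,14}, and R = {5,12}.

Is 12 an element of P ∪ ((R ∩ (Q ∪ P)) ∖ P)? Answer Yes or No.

12 ∈ Q and 12 ∈ P, so 12 ∈ Q ∪ P
12 ∈ R and 12 ∈ (Q ∪ P), so 12 ∈ R ∩ (Q ∪ P)
12 ∈ (R ∩ (Q ∪ P)) and 12 ∈ P, so 12 ∉ (R ∩ (Q ∪ P)) ∖ P
12 ∈ P and 12 ∉ ((R ∩ (Q ∪ P)) ∖ P), so 12 ∈ P ∪ ((R ∩ (Q ∪ P)) ∖ P)

Yes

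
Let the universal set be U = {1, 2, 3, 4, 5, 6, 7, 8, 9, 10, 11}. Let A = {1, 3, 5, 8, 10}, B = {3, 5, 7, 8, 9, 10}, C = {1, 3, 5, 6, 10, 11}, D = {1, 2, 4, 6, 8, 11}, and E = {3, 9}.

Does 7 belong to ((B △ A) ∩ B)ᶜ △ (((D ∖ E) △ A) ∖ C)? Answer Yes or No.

No

7 ∈ B and 7 ∉ A, so 7 ∈ B △ A
7 ∈ (B △ A) and 7 ∈ B, so 7 ∈ (B △ A) ∩ B
7 ∉ ((B △ A) ∩ B)ᶜ since 7 ∈ ((B △ A) ∩ B)
7 ∉ D and 7 ∉ E, so 7 ∉ D ∖ E
7 ∉ (D ∖ E) and 7 ∉ A, so 7 ∉ (D ∖ E) △ A
7 ∉ ((D ∖ E) △ A) and 7 ∉ C, so 7 ∉ ((D ∖ E) △ A) ∖ C
7 ∉ ((B △ A) ∩ B)ᶜ and 7 ∉ (((D ∖ E) △ A) ∖ C), so 7 ∉ ((B △ A) ∩ B)ᶜ △ (((D ∖ E) △ A) ∖ C)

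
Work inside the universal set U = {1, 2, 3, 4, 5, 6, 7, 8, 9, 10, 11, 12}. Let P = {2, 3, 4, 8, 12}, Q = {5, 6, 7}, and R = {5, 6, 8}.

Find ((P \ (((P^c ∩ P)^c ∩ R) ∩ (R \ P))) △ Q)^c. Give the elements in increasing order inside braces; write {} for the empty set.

{1, 9, 10, 11}

P^c = {1, 5, 6, 7, 9, 10, 11}
P^c ∩ P = {}
(P^c ∩ P)^c = {1, 2, 3, 4, 5, 6, 7, 8, 9, 10, 11, 12}
(P^c ∩ P)^c ∩ R = {5, 6, 8}
R \ P = {5, 6}
((P^c ∩ P)^c ∩ R) ∩ (R \ P) = {5, 6}
P \ (((P^c ∩ P)^c ∩ R) ∩ (R \ P)) = {2, 3, 4, 8, 12}
(P \ (((P^c ∩ P)^c ∩ R) ∩ (R \ P))) △ Q = {2, 3, 4, 5, 6, 7, 8, 12}
((P \ (((P^c ∩ P)^c ∩ R) ∩ (R \ P))) △ Q)^c = {1, 9, 10, 11}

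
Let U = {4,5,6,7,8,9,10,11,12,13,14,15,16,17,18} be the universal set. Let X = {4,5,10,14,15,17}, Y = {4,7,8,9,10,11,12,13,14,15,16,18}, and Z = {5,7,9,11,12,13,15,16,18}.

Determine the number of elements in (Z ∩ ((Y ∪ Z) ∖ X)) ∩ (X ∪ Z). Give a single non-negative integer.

Y ∪ Z = {4,5,7,8,9,10,11,12,13,14,15,16,18}
(Y ∪ Z) ∖ X = {7,8,9,11,12,13,16,18}
Z ∩ ((Y ∪ Z) ∖ X) = {7,9,11,12,13,16,18}
X ∪ Z = {4,5,7,9,10,11,12,13,14,15,16,17,18}
(Z ∩ ((Y ∪ Z) ∖ X)) ∩ (X ∪ Z) = {7,9,11,12,13,16,18}
|(Z ∩ ((Y ∪ Z) ∖ X)) ∩ (X ∪ Z)| = 7

7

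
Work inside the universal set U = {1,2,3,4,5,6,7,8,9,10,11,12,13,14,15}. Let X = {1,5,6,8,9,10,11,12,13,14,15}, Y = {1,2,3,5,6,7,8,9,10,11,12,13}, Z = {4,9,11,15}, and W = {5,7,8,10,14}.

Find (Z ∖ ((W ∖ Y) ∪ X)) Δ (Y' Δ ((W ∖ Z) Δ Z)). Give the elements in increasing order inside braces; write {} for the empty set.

{4,5,7,8,9,10,11}

W ∖ Y = {14}
(W ∖ Y) ∪ X = {1,5,6,8,9,10,11,12,13,14,15}
Z ∖ ((W ∖ Y) ∪ X) = {4}
Y' = {4,14,15}
W ∖ Z = {5,7,8,10,14}
(W ∖ Z) Δ Z = {4,5,7,8,9,10,11,14,15}
Y' Δ ((W ∖ Z) Δ Z) = {5,7,8,9,10,11}
(Z ∖ ((W ∖ Y) ∪ X)) Δ (Y' Δ ((W ∖ Z) Δ Z)) = {4,5,7,8,9,10,11}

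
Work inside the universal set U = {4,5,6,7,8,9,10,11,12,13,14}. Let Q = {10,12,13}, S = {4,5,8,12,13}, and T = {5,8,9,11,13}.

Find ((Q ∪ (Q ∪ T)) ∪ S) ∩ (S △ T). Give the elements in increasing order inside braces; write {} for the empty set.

{4,9,11,12}

Q ∪ T = {5,8,9,10,11,12,13}
Q ∪ (Q ∪ T) = {5,8,9,10,11,12,13}
(Q ∪ (Q ∪ T)) ∪ S = {4,5,8,9,10,11,12,13}
S △ T = {4,9,11,12}
((Q ∪ (Q ∪ T)) ∪ S) ∩ (S △ T) = {4,9,11,12}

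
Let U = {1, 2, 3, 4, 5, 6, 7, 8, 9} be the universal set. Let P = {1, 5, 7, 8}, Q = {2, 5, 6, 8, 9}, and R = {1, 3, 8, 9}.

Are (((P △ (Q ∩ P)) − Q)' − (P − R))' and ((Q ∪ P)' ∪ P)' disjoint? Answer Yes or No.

Q ∩ P = {5, 8}
P △ (Q ∩ P) = {1, 7}
(P △ (Q ∩ P)) − Q = {1, 7}
((P △ (Q ∩ P)) − Q)' = {2, 3, 4, 5, 6, 8, 9}
P − R = {5, 7}
((P △ (Q ∩ P)) − Q)' − (P − R) = {2, 3, 4, 6, 8, 9}
(((P △ (Q ∩ P)) − Q)' − (P − R))' = {1, 5, 7}
Q ∪ P = {1, 2, 5, 6, 7, 8, 9}
(Q ∪ P)' = {3, 4}
(Q ∪ P)' ∪ P = {1, 3, 4, 5, 7, 8}
((Q ∪ P)' ∪ P)' = {2, 6, 9}
{1, 5, 7} and {2, 6, 9} share no elements.

Yes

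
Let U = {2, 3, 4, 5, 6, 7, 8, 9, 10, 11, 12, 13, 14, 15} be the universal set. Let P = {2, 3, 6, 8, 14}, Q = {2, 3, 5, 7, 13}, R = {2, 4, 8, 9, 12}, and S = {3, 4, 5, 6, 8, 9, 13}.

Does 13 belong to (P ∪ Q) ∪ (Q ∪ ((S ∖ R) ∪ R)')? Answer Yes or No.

Yes

13 ∉ P and 13 ∈ Q, so 13 ∈ P ∪ Q
13 ∈ S and 13 ∉ R, so 13 ∈ S ∖ R
13 ∈ (S ∖ R) and 13 ∉ R, so 13 ∈ (S ∖ R) ∪ R
13 ∉ ((S ∖ R) ∪ R)' since 13 ∈ ((S ∖ R) ∪ R)
13 ∈ Q and 13 ∉ ((S ∖ R) ∪ R)', so 13 ∈ Q ∪ ((S ∖ R) ∪ R)'
13 ∈ (P ∪ Q) and 13 ∈ (Q ∪ ((S ∖ R) ∪ R)'), so 13 ∈ (P ∪ Q) ∪ (Q ∪ ((S ∖ R) ∪ R)')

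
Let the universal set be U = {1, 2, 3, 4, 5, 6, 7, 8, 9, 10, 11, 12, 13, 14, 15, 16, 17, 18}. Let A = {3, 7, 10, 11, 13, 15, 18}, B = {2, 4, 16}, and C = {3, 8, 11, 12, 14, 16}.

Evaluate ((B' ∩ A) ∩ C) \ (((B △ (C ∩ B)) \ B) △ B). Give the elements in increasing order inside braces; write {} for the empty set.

B' = {1, 3, 5, 6, 7, 8, 9, 10, 11, 12, 13, 14, 15, 17, 18}
B' ∩ A = {3, 7, 10, 11, 13, 15, 18}
(B' ∩ A) ∩ C = {3, 11}
C ∩ B = {16}
B △ (C ∩ B) = {2, 4}
(B △ (C ∩ B)) \ B = {}
((B △ (C ∩ B)) \ B) △ B = {2, 4, 16}
((B' ∩ A) ∩ C) \ (((B △ (C ∩ B)) \ B) △ B) = {3, 11}

{3, 11}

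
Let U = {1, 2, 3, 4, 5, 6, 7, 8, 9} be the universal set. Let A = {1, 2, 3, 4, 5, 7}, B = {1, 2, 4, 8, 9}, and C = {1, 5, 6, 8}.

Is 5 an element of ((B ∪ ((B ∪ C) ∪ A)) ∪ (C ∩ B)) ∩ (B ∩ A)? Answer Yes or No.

No

5 ∉ B and 5 ∈ C, so 5 ∈ B ∪ C
5 ∈ (B ∪ C) and 5 ∈ A, so 5 ∈ (B ∪ C) ∪ A
5 ∉ B and 5 ∈ ((B ∪ C) ∪ A), so 5 ∈ B ∪ ((B ∪ C) ∪ A)
5 ∈ C and 5 ∉ B, so 5 ∉ C ∩ B
5 ∈ (B ∪ ((B ∪ C) ∪ A)) and 5 ∉ (C ∩ B), so 5 ∈ (B ∪ ((B ∪ C) ∪ A)) ∪ (C ∩ B)
5 ∉ B and 5 ∈ A, so 5 ∉ B ∩ A
5 ∈ ((B ∪ ((B ∪ C) ∪ A)) ∪ (C ∩ B)) and 5 ∉ (B ∩ A), so 5 ∉ ((B ∪ ((B ∪ C) ∪ A)) ∪ (C ∩ B)) ∩ (B ∩ A)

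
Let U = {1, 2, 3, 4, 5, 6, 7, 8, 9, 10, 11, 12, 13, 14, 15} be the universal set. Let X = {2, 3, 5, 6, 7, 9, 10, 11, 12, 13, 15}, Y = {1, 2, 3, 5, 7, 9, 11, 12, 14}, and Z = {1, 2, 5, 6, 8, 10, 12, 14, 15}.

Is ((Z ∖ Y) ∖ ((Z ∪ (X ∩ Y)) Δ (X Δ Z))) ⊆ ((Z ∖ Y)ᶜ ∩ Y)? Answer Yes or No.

Z ∖ Y = {6, 8, 10, 15}
X ∩ Y = {2, 3, 5, 7, 9, 11, 12}
Z ∪ (X ∩ Y) = {1, 2, 3, 5, 6, 7, 8, 9, 10, 11, 12, 14, 15}
X Δ Z = {1, 3, 7, 8, 9, 11, 13, 14}
(Z ∪ (X ∩ Y)) Δ (X Δ Z) = {2, 5, 6, 10, 12, 13, 15}
(Z ∖ Y) ∖ ((Z ∪ (X ∩ Y)) Δ (X Δ Z)) = {8}
(Z ∖ Y)ᶜ = {1, 2, 3, 4, 5, 7, 9, 11, 12, 13, 14}
(Z ∖ Y)ᶜ ∩ Y = {1, 2, 3, 5, 7, 9, 11, 12, 14}
8 ∈ (Z ∖ Y) ∖ ((Z ∪ (X ∩ Y)) Δ (X Δ Z)) but 8 ∉ (Z ∖ Y)ᶜ ∩ Y, so the inclusion fails.

No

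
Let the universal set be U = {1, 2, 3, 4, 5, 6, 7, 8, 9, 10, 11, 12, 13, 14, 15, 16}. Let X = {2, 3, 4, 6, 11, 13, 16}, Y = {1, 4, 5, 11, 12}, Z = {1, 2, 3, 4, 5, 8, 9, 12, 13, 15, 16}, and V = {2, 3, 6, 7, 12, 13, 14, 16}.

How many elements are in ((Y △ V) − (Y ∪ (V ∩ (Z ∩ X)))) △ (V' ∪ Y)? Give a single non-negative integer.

12

Y △ V = {1, 2, 3, 4, 5, 6, 7, 11, 13, 14, 16}
Z ∩ X = {2, 3, 4, 13, 16}
V ∩ (Z ∩ X) = {2, 3, 13, 16}
Y ∪ (V ∩ (Z ∩ X)) = {1, 2, 3, 4, 5, 11, 12, 13, 16}
(Y △ V) − (Y ∪ (V ∩ (Z ∩ X))) = {6, 7, 14}
V' = {1, 4, 5, 8, 9, 10, 11, 15}
V' ∪ Y = {1, 4, 5, 8, 9, 10, 11, 12, 15}
((Y △ V) − (Y ∪ (V ∩ (Z ∩ X)))) △ (V' ∪ Y) = {1, 4, 5, 6, 7, 8, 9, 10, 11, 12, 14, 15}
|((Y △ V) − (Y ∪ (V ∩ (Z ∩ X)))) △ (V' ∪ Y)| = 12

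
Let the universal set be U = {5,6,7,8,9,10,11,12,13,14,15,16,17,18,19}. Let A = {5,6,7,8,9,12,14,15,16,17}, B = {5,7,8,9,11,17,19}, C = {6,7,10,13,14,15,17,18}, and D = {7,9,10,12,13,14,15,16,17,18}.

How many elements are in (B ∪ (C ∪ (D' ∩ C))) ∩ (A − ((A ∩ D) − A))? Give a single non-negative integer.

8

D' = {5,6,8,11,19}
D' ∩ C = {6}
C ∪ (D' ∩ C) = {6,7,10,13,14,15,17,18}
B ∪ (C ∪ (D' ∩ C)) = {5,6,7,8,9,10,11,13,14,15,17,18,19}
A ∩ D = {7,9,12,14,15,16,17}
(A ∩ D) − A = {}
A − ((A ∩ D) − A) = {5,6,7,8,9,12,14,15,16,17}
(B ∪ (C ∪ (D' ∩ C))) ∩ (A − ((A ∩ D) − A)) = {5,6,7,8,9,14,15,17}
|(B ∪ (C ∪ (D' ∩ C))) ∩ (A − ((A ∩ D) − A))| = 8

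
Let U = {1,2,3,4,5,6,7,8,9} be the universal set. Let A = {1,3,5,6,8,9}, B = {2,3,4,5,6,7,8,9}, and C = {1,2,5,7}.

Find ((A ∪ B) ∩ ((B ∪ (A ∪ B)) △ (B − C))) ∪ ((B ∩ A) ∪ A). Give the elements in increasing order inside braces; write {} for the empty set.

A ∪ B = {1,2,3,4,5,6,7,8,9}
B ∪ (A ∪ B) = {1,2,3,4,5,6,7,8,9}
B − C = {3,4,6,8,9}
(B ∪ (A ∪ B)) △ (B − C) = {1,2,5,7}
(A ∪ B) ∩ ((B ∪ (A ∪ B)) △ (B − C)) = {1,2,5,7}
B ∩ A = {3,5,6,8,9}
(B ∩ A) ∪ A = {1,3,5,6,8,9}
((A ∪ B) ∩ ((B ∪ (A ∪ B)) △ (B − C))) ∪ ((B ∩ A) ∪ A) = {1,2,3,5,6,7,8,9}

{1,2,3,5,6,7,8,9}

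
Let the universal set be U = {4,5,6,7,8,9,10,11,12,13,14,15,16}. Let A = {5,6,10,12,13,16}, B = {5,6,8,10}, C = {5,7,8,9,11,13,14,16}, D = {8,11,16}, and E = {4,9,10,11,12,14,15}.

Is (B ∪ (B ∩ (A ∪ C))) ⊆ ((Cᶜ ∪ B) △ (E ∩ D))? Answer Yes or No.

Yes

A ∪ C = {5,6,7,8,9,10,11,12,13,14,16}
B ∩ (A ∪ C) = {5,6,8,10}
B ∪ (B ∩ (A ∪ C)) = {5,6,8,10}
Cᶜ = {4,6,10,12,15}
Cᶜ ∪ B = {4,5,6,8,10,12,15}
E ∩ D = {11}
(Cᶜ ∪ B) △ (E ∩ D) = {4,5,6,8,10,11,12,15}
Every element of {5,6,8,10} is in {4,5,6,8,10,11,12,15}, so B ∪ (B ∩ (A ∪ C)) ⊆ (Cᶜ ∪ B) △ (E ∩ D).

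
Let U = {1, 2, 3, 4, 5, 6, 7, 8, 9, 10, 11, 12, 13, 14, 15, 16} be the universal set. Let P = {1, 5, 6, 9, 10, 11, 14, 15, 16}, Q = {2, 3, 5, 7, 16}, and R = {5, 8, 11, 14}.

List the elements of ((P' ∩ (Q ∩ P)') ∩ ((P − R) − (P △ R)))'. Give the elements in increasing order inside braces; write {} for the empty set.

{1, 2, 3, 4, 5, 6, 7, 8, 9, 10, 11, 12, 13, 14, 15, 16}

P' = {2, 3, 4, 7, 8, 12, 13}
Q ∩ P = {5, 16}
(Q ∩ P)' = {1, 2, 3, 4, 6, 7, 8, 9, 10, 11, 12, 13, 14, 15}
P' ∩ (Q ∩ P)' = {2, 3, 4, 7, 8, 12, 13}
P − R = {1, 6, 9, 10, 15, 16}
P △ R = {1, 6, 8, 9, 10, 15, 16}
(P − R) − (P △ R) = {}
(P' ∩ (Q ∩ P)') ∩ ((P − R) − (P △ R)) = {}
((P' ∩ (Q ∩ P)') ∩ ((P − R) − (P △ R)))' = {1, 2, 3, 4, 5, 6, 7, 8, 9, 10, 11, 12, 13, 14, 15, 16}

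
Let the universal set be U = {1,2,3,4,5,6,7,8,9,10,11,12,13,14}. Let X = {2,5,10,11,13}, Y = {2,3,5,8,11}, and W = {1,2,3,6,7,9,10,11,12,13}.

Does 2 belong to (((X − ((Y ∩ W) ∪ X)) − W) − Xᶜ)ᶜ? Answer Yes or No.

Yes

2 ∈ Y and 2 ∈ W, so 2 ∈ Y ∩ W
2 ∈ (Y ∩ W) and 2 ∈ X, so 2 ∈ (Y ∩ W) ∪ X
2 ∈ X and 2 ∈ ((Y ∩ W) ∪ X), so 2 ∉ X − ((Y ∩ W) ∪ X)
2 ∉ (X − ((Y ∩ W) ∪ X)) and 2 ∈ W, so 2 ∉ (X − ((Y ∩ W) ∪ X)) − W
2 ∈ X, so 2 ∉ Xᶜ
2 ∉ ((X − ((Y ∩ W) ∪ X)) − W) and 2 ∉ Xᶜ, so 2 ∉ ((X − ((Y ∩ W) ∪ X)) − W) − Xᶜ
2 ∈ (((X − ((Y ∩ W) ∪ X)) − W) − Xᶜ)ᶜ since 2 ∉ (((X − ((Y ∩ W) ∪ X)) − W) − Xᶜ)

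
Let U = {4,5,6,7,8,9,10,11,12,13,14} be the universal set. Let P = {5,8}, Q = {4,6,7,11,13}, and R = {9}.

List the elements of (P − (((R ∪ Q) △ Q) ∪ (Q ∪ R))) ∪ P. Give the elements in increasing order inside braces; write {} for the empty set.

{5,8}

R ∪ Q = {4,6,7,9,11,13}
(R ∪ Q) △ Q = {9}
Q ∪ R = {4,6,7,9,11,13}
((R ∪ Q) △ Q) ∪ (Q ∪ R) = {4,6,7,9,11,13}
P − (((R ∪ Q) △ Q) ∪ (Q ∪ R)) = {5,8}
(P − (((R ∪ Q) △ Q) ∪ (Q ∪ R))) ∪ P = {5,8}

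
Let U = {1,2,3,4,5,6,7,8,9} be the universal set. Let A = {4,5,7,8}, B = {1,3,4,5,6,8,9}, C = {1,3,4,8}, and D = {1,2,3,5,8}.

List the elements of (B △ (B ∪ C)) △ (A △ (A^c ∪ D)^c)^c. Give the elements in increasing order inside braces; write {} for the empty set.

B ∪ C = {1,3,4,5,6,8,9}
B △ (B ∪ C) = {}
A^c = {1,2,3,6,9}
A^c ∪ D = {1,2,3,5,6,8,9}
(A^c ∪ D)^c = {4,7}
A △ (A^c ∪ D)^c = {5,8}
(A △ (A^c ∪ D)^c)^c = {1,2,3,4,6,7,9}
(B △ (B ∪ C)) △ (A △ (A^c ∪ D)^c)^c = {1,2,3,4,6,7,9}

{1,2,3,4,6,7,9}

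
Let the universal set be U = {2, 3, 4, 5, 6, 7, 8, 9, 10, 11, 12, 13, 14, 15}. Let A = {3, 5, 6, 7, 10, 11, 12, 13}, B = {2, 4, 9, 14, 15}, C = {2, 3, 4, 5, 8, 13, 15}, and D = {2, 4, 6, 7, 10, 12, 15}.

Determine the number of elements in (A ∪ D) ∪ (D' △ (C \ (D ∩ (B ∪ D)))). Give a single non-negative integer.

13

A ∪ D = {2, 3, 4, 5, 6, 7, 10, 11, 12, 13, 15}
D' = {3, 5, 8, 9, 11, 13, 14}
B ∪ D = {2, 4, 6, 7, 9, 10, 12, 14, 15}
D ∩ (B ∪ D) = {2, 4, 6, 7, 10, 12, 15}
C \ (D ∩ (B ∪ D)) = {3, 5, 8, 13}
D' △ (C \ (D ∩ (B ∪ D))) = {9, 11, 14}
(A ∪ D) ∪ (D' △ (C \ (D ∩ (B ∪ D)))) = {2, 3, 4, 5, 6, 7, 9, 10, 11, 12, 13, 14, 15}
|(A ∪ D) ∪ (D' △ (C \ (D ∩ (B ∪ D))))| = 13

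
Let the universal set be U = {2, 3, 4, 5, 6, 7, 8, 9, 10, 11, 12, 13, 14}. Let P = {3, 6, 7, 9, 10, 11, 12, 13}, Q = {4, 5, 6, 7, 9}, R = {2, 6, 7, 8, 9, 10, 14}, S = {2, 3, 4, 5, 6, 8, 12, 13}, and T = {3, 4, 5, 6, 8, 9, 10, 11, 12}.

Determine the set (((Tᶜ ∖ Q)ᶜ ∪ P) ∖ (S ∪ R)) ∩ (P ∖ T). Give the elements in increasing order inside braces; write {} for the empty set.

{}

Tᶜ = {2, 7, 13, 14}
Tᶜ ∖ Q = {2, 13, 14}
(Tᶜ ∖ Q)ᶜ = {3, 4, 5, 6, 7, 8, 9, 10, 11, 12}
(Tᶜ ∖ Q)ᶜ ∪ P = {3, 4, 5, 6, 7, 8, 9, 10, 11, 12, 13}
S ∪ R = {2, 3, 4, 5, 6, 7, 8, 9, 10, 12, 13, 14}
((Tᶜ ∖ Q)ᶜ ∪ P) ∖ (S ∪ R) = {11}
P ∖ T = {7, 13}
(((Tᶜ ∖ Q)ᶜ ∪ P) ∖ (S ∪ R)) ∩ (P ∖ T) = {}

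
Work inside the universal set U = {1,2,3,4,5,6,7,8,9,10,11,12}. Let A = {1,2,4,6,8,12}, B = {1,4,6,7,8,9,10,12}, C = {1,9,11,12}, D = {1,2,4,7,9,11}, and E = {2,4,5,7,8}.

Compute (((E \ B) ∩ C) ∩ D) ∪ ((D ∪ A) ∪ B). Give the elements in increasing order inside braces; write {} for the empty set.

{1,2,4,6,7,8,9,10,11,12}

E \ B = {2,5}
(E \ B) ∩ C = {}
((E \ B) ∩ C) ∩ D = {}
D ∪ A = {1,2,4,6,7,8,9,11,12}
(D ∪ A) ∪ B = {1,2,4,6,7,8,9,10,11,12}
(((E \ B) ∩ C) ∩ D) ∪ ((D ∪ A) ∪ B) = {1,2,4,6,7,8,9,10,11,12}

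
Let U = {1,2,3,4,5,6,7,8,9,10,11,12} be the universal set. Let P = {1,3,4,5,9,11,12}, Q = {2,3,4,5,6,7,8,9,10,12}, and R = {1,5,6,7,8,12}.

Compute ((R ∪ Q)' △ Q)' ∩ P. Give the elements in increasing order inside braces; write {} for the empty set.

R ∪ Q = {1,2,3,4,5,6,7,8,9,10,12}
(R ∪ Q)' = {11}
(R ∪ Q)' △ Q = {2,3,4,5,6,7,8,9,10,11,12}
((R ∪ Q)' △ Q)' = {1}
((R ∪ Q)' △ Q)' ∩ P = {1}

{1}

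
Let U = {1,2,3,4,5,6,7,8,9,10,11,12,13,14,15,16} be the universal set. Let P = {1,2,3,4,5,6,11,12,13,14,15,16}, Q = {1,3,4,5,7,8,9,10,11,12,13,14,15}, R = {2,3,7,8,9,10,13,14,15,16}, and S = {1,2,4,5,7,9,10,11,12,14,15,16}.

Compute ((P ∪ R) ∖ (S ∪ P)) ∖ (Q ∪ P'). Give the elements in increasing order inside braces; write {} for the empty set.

{}

P ∪ R = {1,2,3,4,5,6,7,8,9,10,11,12,13,14,15,16}
S ∪ P = {1,2,3,4,5,6,7,9,10,11,12,13,14,15,16}
(P ∪ R) ∖ (S ∪ P) = {8}
P' = {7,8,9,10}
Q ∪ P' = {1,3,4,5,7,8,9,10,11,12,13,14,15}
((P ∪ R) ∖ (S ∪ P)) ∖ (Q ∪ P') = {}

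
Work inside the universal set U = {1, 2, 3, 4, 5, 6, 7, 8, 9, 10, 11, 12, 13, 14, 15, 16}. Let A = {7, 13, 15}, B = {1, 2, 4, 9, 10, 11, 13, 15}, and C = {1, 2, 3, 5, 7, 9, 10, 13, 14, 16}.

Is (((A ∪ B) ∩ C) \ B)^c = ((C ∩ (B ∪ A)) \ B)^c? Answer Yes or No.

A ∪ B = {1, 2, 4, 7, 9, 10, 11, 13, 15}
(A ∪ B) ∩ C = {1, 2, 7, 9, 10, 13}
((A ∪ B) ∩ C) \ B = {7}
(((A ∪ B) ∩ C) \ B)^c = {1, 2, 3, 4, 5, 6, 8, 9, 10, 11, 12, 13, 14, 15, 16}
B ∪ A = {1, 2, 4, 7, 9, 10, 11, 13, 15}
C ∩ (B ∪ A) = {1, 2, 7, 9, 10, 13}
(C ∩ (B ∪ A)) \ B = {7}
((C ∩ (B ∪ A)) \ B)^c = {1, 2, 3, 4, 5, 6, 8, 9, 10, 11, 12, 13, 14, 15, 16}
Both equal {1, 2, 3, 4, 5, 6, 8, 9, 10, 11, 12, 13, 14, 15, 16}, so (((A ∪ B) ∩ C) \ B)^c = ((C ∩ (B ∪ A)) \ B)^c.

Yes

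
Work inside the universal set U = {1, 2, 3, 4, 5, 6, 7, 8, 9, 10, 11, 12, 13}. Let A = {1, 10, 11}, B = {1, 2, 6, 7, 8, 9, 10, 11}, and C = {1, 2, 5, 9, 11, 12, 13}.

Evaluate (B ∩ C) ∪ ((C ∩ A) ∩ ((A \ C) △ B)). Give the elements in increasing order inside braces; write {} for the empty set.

B ∩ C = {1, 2, 9, 11}
C ∩ A = {1, 11}
A \ C = {10}
(A \ C) △ B = {1, 2, 6, 7, 8, 9, 11}
(C ∩ A) ∩ ((A \ C) △ B) = {1, 11}
(B ∩ C) ∪ ((C ∩ A) ∩ ((A \ C) △ B)) = {1, 2, 9, 11}

{1, 2, 9, 11}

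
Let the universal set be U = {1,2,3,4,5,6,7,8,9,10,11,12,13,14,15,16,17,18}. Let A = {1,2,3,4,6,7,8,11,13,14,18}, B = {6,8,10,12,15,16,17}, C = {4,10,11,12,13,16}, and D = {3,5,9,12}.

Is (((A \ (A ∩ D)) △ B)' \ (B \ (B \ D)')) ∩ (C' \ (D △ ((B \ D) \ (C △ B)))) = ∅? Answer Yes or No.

A ∩ D = {3}
A \ (A ∩ D) = {1,2,4,6,7,8,11,13,14,18}
(A \ (A ∩ D)) △ B = {1,2,4,7,10,11,12,13,14,15,16,17,18}
((A \ (A ∩ D)) △ B)' = {3,5,6,8,9}
B \ D = {6,8,10,15,16,17}
(B \ D)' = {1,2,3,4,5,7,9,11,12,13,14,18}
B \ (B \ D)' = {6,8,10,15,16,17}
((A \ (A ∩ D)) △ B)' \ (B \ (B \ D)') = {3,5,9}
C' = {1,2,3,5,6,7,8,9,14,15,17,18}
C △ B = {4,6,8,11,13,15,17}
(B \ D) \ (C △ B) = {10,16}
D △ ((B \ D) \ (C △ B)) = {3,5,9,10,12,16}
C' \ (D △ ((B \ D) \ (C △ B))) = {1,2,6,7,8,14,15,17,18}
{3,5,9} and {1,2,6,7,8,14,15,17,18} share no elements.

Yes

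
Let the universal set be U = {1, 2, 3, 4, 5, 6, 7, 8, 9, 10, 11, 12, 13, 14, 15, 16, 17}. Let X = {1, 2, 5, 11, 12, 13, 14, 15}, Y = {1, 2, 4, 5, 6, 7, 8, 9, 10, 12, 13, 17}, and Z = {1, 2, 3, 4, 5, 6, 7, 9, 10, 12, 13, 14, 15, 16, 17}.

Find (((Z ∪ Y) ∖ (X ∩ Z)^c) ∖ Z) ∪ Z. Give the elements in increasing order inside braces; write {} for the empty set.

Z ∪ Y = {1, 2, 3, 4, 5, 6, 7, 8, 9, 10, 12, 13, 14, 15, 16, 17}
X ∩ Z = {1, 2, 5, 12, 13, 14, 15}
(X ∩ Z)^c = {3, 4, 6, 7, 8, 9, 10, 11, 16, 17}
(Z ∪ Y) ∖ (X ∩ Z)^c = {1, 2, 5, 12, 13, 14, 15}
((Z ∪ Y) ∖ (X ∩ Z)^c) ∖ Z = {}
(((Z ∪ Y) ∖ (X ∩ Z)^c) ∖ Z) ∪ Z = {1, 2, 3, 4, 5, 6, 7, 9, 10, 12, 13, 14, 15, 16, 17}

{1, 2, 3, 4, 5, 6, 7, 9, 10, 12, 13, 14, 15, 16, 17}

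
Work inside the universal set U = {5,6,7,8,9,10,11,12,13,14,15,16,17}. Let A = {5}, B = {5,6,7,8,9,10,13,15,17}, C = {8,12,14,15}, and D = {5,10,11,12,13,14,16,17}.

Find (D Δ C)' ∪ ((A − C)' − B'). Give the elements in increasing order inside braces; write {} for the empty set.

{6,7,8,9,10,12,13,14,15,17}

D Δ C = {5,8,10,11,13,15,16,17}
(D Δ C)' = {6,7,9,12,14}
A − C = {5}
(A − C)' = {6,7,8,9,10,11,12,13,14,15,16,17}
B' = {11,12,14,16}
(A − C)' − B' = {6,7,8,9,10,13,15,17}
(D Δ C)' ∪ ((A − C)' − B') = {6,7,8,9,10,12,13,14,15,17}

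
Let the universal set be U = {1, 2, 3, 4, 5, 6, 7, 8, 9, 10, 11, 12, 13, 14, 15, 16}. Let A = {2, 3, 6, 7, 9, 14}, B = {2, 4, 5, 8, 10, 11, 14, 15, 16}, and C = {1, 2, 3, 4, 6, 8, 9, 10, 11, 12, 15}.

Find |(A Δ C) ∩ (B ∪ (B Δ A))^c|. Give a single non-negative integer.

2

A Δ C = {1, 4, 7, 8, 10, 11, 12, 14, 15}
B Δ A = {3, 4, 5, 6, 7, 8, 9, 10, 11, 15, 16}
B ∪ (B Δ A) = {2, 3, 4, 5, 6, 7, 8, 9, 10, 11, 14, 15, 16}
(B ∪ (B Δ A))^c = {1, 12, 13}
(A Δ C) ∩ (B ∪ (B Δ A))^c = {1, 12}
|(A Δ C) ∩ (B ∪ (B Δ A))^c| = 2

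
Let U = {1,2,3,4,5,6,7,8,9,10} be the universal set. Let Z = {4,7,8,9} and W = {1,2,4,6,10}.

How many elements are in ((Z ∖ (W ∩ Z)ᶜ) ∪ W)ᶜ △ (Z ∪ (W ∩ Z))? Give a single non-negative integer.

W ∩ Z = {4}
(W ∩ Z)ᶜ = {1,2,3,5,6,7,8,9,10}
Z ∖ (W ∩ Z)ᶜ = {4}
(Z ∖ (W ∩ Z)ᶜ) ∪ W = {1,2,4,6,10}
((Z ∖ (W ∩ Z)ᶜ) ∪ W)ᶜ = {3,5,7,8,9}
Z ∪ (W ∩ Z) = {4,7,8,9}
((Z ∖ (W ∩ Z)ᶜ) ∪ W)ᶜ △ (Z ∪ (W ∩ Z)) = {3,4,5}
|((Z ∖ (W ∩ Z)ᶜ) ∪ W)ᶜ △ (Z ∪ (W ∩ Z))| = 3

3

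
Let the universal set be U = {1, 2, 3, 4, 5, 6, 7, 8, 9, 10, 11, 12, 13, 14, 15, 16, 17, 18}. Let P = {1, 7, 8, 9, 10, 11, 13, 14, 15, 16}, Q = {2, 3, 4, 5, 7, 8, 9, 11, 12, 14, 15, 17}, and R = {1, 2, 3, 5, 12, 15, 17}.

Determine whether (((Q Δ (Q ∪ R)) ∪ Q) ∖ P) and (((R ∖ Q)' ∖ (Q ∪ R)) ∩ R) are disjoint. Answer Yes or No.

Yes

Q ∪ R = {1, 2, 3, 4, 5, 7, 8, 9, 11, 12, 14, 15, 17}
Q Δ (Q ∪ R) = {1}
(Q Δ (Q ∪ R)) ∪ Q = {1, 2, 3, 4, 5, 7, 8, 9, 11, 12, 14, 15, 17}
((Q Δ (Q ∪ R)) ∪ Q) ∖ P = {2, 3, 4, 5, 12, 17}
R ∖ Q = {1}
(R ∖ Q)' = {2, 3, 4, 5, 6, 7, 8, 9, 10, 11, 12, 13, 14, 15, 16, 17, 18}
(R ∖ Q)' ∖ (Q ∪ R) = {6, 10, 13, 16, 18}
((R ∖ Q)' ∖ (Q ∪ R)) ∩ R = {}
{2, 3, 4, 5, 12, 17} and {} share no elements.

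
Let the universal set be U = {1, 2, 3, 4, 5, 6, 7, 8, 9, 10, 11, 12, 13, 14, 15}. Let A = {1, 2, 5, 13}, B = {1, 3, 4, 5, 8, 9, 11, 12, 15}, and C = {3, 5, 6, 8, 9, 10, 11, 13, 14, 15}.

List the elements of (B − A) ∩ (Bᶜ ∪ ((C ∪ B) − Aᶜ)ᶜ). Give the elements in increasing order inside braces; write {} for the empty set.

B − A = {3, 4, 8, 9, 11, 12, 15}
Bᶜ = {2, 6, 7, 10, 13, 14}
C ∪ B = {1, 3, 4, 5, 6, 8, 9, 10, 11, 12, 13, 14, 15}
Aᶜ = {3, 4, 6, 7, 8, 9, 10, 11, 12, 14, 15}
(C ∪ B) − Aᶜ = {1, 5, 13}
((C ∪ B) − Aᶜ)ᶜ = {2, 3, 4, 6, 7, 8, 9, 10, 11, 12, 14, 15}
Bᶜ ∪ ((C ∪ B) − Aᶜ)ᶜ = {2, 3, 4, 6, 7, 8, 9, 10, 11, 12, 13, 14, 15}
(B − A) ∩ (Bᶜ ∪ ((C ∪ B) − Aᶜ)ᶜ) = {3, 4, 8, 9, 11, 12, 15}

{3, 4, 8, 9, 11, 12, 15}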